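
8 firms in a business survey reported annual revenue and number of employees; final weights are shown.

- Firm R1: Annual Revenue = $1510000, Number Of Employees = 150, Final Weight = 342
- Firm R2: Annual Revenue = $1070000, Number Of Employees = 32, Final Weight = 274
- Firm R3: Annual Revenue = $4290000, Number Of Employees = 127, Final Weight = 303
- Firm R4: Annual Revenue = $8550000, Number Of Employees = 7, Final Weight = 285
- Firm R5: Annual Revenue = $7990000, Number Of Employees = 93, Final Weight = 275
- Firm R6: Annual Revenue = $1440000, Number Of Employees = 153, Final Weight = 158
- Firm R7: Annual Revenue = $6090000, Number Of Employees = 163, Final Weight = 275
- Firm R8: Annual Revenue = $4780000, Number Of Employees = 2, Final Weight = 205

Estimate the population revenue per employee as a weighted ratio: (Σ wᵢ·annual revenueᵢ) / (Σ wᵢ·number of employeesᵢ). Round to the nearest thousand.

Σ wᵢ·y = 1510000×342 + 1070000×274 + 4290000×303 + 8550000×285 + 7990000×275 + 1440000×158 + 6090000×275 + 4780000×205
  = 516420000 + 293180000 + 1299870000 + 2436750000 + 2197250000 + 227520000 + 1674750000 + 979900000 = 9625640000
Σ wᵢ·x = 150×342 + 32×274 + 127×303 + 7×285 + 93×275 + 153×158 + 163×275 + 2×205
  = 51300 + 8768 + 38481 + 1995 + 25575 + 24174 + 44825 + 410 = 195528
Ratio = 9625640000 / 195528 = 49228.96

49000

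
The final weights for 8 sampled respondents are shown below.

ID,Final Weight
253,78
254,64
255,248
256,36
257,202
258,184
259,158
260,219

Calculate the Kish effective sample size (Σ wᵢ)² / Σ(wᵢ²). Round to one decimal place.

6.4

Σ wᵢ = 78 + 64 + 248 + 36 + 202 + 184 + 158 + 219 = 1189
Σ wᵢ² = 6084 + 4096 + 61504 + 1296 + 40804 + 33856 + 24964 + 47961 = 220565
n_eff = 1189² / 220565 = 1413721 / 220565 = 6.4095437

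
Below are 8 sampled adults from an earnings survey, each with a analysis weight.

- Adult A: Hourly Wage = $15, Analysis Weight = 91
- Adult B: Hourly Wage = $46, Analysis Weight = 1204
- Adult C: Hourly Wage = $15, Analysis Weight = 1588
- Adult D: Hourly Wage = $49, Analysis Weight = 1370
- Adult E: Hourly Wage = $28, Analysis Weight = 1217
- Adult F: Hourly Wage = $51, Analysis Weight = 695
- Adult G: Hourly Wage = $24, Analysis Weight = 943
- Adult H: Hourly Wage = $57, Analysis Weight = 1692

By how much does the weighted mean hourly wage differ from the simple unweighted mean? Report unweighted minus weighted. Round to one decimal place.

Unweighted sum = 15 + 46 + 15 + 49 + 28 + 51 + 24 + 57 = 285
Unweighted mean = 285 / 8 = 35.625
Weighted sum = 15×91 + 46×1204 + 15×1588 + 49×1370 + 28×1217 + 51×695 + 24×943 + 57×1692
  = 336296
Sum of weights = 8800
Weighted mean = 336296 / 8800 = 38.215455
Difference (unweighted minus weighted) = -2.5904545

-2.6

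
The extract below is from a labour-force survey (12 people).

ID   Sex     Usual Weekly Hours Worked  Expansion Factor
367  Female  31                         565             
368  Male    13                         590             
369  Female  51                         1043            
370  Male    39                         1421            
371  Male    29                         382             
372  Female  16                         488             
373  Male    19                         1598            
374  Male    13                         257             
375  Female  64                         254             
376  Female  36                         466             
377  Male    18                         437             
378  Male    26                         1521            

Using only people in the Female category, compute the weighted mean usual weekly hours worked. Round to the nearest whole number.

40

Female rows: 367, 369, 372, 375, 376
Weighted sum = 31×565 + 51×1043 + 16×488 + 64×254 + 36×466
  = 111548
Sum of weights = 2816
Weighted mean = 111548 / 2816 = 39.612216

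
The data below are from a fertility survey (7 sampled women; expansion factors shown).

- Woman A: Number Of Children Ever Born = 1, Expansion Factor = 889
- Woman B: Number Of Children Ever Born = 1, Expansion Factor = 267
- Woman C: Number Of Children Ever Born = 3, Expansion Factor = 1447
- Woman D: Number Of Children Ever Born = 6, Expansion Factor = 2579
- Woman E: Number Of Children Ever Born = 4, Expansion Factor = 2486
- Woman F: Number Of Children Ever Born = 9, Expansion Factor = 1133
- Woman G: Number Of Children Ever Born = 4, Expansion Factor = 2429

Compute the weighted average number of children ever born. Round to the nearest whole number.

5

Weighted sum = 1×889 + 1×267 + 3×1447 + 6×2579 + 4×2486 + 9×1133 + 4×2429
  = 889 + 267 + 4341 + 15474 + 9944 + 10197 + 9716 = 50828
Sum of weights = 889 + 267 + 1447 + 2579 + 2486 + 1133 + 2429 = 11230
Weighted mean = 50828 / 11230 = 4.5260908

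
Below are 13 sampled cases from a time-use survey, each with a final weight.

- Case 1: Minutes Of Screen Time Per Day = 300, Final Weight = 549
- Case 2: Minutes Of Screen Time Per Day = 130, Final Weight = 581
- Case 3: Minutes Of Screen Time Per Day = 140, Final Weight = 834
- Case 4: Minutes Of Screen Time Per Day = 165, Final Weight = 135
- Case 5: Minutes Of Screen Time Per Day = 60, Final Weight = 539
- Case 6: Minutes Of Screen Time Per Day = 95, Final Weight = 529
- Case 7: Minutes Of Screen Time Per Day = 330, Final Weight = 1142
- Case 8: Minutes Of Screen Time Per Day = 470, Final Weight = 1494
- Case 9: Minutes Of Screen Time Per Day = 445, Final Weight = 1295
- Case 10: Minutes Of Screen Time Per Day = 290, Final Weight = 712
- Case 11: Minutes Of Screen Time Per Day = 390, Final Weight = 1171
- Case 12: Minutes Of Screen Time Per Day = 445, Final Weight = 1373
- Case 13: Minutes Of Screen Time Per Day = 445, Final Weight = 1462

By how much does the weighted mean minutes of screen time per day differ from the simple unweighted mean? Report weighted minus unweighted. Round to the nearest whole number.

Unweighted sum = 3705
Unweighted mean = 3705 / 13 = 285
Weighted sum = 4041920
Sum of weights = 11816
Weighted mean = 4041920 / 11816 = 342.07177
Difference (weighted minus unweighted) = 57.071767

57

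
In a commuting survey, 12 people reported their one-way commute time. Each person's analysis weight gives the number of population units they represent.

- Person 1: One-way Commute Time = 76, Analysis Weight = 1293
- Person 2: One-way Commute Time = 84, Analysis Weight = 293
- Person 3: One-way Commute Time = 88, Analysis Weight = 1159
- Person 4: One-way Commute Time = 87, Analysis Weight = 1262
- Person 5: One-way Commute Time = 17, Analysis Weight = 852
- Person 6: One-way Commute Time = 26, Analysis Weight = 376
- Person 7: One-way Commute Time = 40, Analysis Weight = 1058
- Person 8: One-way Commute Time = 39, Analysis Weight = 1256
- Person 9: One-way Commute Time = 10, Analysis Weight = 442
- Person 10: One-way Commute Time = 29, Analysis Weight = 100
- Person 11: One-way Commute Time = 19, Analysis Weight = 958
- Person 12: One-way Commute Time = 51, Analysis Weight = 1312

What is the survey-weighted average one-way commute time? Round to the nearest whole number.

Weighted sum = 76×1293 + 84×293 + 88×1159 + 87×1262 + 17×852 + 26×376 + 40×1058 + 39×1256 + 10×442 + 29×100 + 19×958 + 51×1312
  = 98268 + 24612 + 101992 + 109794 + 14484 + 9776 + 42320 + 48984 + 4420 + 2900 + 18202 + 66912 = 542664
Sum of weights = 1293 + 293 + 1159 + 1262 + 852 + 376 + 1058 + 1256 + 442 + 100 + 958 + 1312 = 10361
Weighted mean = 542664 / 10361 = 52.375639

52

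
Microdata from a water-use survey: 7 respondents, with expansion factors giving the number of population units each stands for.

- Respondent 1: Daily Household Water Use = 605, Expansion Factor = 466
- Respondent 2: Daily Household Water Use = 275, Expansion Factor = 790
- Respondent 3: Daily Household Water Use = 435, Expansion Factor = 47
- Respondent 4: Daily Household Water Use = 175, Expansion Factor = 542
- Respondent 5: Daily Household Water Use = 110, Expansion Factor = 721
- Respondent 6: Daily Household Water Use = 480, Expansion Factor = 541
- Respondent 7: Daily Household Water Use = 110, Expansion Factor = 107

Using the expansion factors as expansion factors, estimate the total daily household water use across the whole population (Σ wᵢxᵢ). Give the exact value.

Weighted total = 605×466 + 275×790 + 435×47 + 175×542 + 110×721 + 480×541 + 110×107
  = 965235

965235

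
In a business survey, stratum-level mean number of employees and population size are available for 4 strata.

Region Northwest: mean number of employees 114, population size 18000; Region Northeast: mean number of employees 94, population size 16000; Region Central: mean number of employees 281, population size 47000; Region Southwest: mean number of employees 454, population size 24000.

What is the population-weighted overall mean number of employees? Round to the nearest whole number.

263

Σ Nₕ·x̄ₕ = 114×18000 + 94×16000 + 281×47000 + 454×24000
  = 2052000 + 1504000 + 13207000 + 10896000 = 27659000
Σ Nₕ = 18000 + 16000 + 47000 + 24000 = 105000
Overall mean = 27659000 / 105000 = 263.41905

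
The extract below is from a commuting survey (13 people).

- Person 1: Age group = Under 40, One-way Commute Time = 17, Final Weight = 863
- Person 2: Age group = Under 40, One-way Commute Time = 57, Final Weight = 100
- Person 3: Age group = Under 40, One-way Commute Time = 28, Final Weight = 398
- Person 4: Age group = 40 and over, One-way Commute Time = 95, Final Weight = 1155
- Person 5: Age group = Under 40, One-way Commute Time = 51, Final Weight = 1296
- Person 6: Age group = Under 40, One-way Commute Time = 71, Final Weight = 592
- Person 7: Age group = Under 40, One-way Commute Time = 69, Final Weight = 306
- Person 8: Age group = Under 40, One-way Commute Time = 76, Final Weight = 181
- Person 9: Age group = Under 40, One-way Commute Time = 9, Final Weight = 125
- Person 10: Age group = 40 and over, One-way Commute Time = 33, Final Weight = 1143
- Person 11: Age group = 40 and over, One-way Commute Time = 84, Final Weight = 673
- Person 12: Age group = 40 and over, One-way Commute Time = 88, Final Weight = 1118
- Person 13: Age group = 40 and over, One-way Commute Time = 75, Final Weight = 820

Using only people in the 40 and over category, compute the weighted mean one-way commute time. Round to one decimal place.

40 and over rows: 4, 10, 11, 12, 13
Weighted sum = 363860
Sum of weights = 1155 + 1143 + 673 + 1118 + 820 = 4909
Weighted mean = 363860 / 4909 = 74.121002

74.1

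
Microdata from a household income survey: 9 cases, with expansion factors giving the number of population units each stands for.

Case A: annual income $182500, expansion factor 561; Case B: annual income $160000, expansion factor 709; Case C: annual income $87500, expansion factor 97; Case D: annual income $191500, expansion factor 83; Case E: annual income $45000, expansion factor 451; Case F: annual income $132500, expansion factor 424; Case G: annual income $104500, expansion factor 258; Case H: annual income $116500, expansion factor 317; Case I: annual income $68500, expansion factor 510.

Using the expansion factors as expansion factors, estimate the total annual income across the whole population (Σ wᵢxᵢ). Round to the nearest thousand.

Weighted total = 182500×561 + 160000×709 + 87500×97 + 191500×83 + 45000×451 + 132500×424 + 104500×258 + 116500×317 + 68500×510
  = 102382500 + 113440000 + 8487500 + 15894500 + 20295000 + 56180000 + 26961000 + 36930500 + 34935000 = 415506000

415506000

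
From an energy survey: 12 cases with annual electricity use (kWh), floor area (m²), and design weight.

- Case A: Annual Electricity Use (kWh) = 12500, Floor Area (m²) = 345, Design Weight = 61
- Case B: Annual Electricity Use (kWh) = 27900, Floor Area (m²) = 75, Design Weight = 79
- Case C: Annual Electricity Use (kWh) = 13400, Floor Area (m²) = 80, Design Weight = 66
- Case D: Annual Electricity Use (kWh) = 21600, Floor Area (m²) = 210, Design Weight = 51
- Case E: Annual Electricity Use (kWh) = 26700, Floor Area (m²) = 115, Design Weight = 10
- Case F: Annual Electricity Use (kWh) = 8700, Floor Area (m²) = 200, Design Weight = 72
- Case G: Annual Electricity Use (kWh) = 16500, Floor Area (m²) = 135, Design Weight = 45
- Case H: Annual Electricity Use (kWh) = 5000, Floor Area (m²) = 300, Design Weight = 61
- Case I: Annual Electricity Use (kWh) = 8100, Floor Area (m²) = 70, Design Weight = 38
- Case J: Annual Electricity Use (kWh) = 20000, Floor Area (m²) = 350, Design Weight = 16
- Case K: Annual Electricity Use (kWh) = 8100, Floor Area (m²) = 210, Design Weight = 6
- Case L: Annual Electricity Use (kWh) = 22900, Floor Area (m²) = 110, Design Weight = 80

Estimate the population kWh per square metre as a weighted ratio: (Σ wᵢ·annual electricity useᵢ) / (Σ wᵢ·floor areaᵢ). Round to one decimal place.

Σ wᵢ·y = 12500×61 + 27900×79 + 13400×66 + 21600×51 + 26700×10 + 8700×72 + 16500×45 + 5000×61 + 8100×38 + 20000×16 + 8100×6 + 22900×80
  = 9401900
Σ wᵢ·x = 345×61 + 75×79 + 80×66 + 210×51 + 115×10 + 200×72 + 135×45 + 300×61 + 70×38 + 350×16 + 210×6 + 110×80
  = 21045 + 5925 + 5280 + 10710 + 1150 + 14400 + 6075 + 18300 + 2660 + 5600 + 1260 + 8800 = 101205
Ratio = 9401900 / 101205 = 92.89956

92.9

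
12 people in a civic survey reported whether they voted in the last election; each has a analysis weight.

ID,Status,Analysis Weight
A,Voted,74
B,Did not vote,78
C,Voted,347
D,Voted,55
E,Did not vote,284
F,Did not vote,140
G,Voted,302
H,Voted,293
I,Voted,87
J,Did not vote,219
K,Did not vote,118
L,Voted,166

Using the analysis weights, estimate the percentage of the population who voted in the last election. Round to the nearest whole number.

61

Sum of weights for 'Voted' = 74 + 347 + 55 + 302 + 293 + 87 + 166 = 1324
Total weight = 74 + 78 + 347 + 55 + 284 + 140 + 302 + 293 + 87 + 219 + 118 + 166 = 2163
Weighted proportion = 1324 / 2163 = 0.61211281 → 61.211281%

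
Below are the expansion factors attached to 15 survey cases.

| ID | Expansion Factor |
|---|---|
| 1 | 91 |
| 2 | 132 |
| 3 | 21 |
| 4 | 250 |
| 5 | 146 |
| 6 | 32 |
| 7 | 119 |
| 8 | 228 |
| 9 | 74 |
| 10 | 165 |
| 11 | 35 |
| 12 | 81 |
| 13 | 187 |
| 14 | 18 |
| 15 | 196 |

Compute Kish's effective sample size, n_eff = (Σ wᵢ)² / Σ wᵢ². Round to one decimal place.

Σ wᵢ = 1775
Σ wᵢ² = 291327
n_eff = 1775² / 291327 = 3150625 / 291327 = 10.814737

10.8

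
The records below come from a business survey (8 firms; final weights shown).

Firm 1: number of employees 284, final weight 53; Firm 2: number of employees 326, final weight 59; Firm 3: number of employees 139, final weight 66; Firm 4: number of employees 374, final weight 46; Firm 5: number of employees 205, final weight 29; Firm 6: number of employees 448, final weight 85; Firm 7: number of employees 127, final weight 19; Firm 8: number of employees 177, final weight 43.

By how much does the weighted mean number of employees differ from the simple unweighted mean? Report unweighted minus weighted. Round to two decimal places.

-26.78

Unweighted sum = 284 + 326 + 139 + 374 + 205 + 448 + 127 + 177 = 2080
Unweighted mean = 2080 / 8 = 260
Weighted sum = 284×53 + 326×59 + 139×66 + 374×46 + 205×29 + 448×85 + 127×19 + 177×43
  = 15052 + 19234 + 9174 + 17204 + 5945 + 38080 + 2413 + 7611 = 114713
Sum of weights = 53 + 59 + 66 + 46 + 29 + 85 + 19 + 43 = 400
Weighted mean = 114713 / 400 = 286.7825
Difference (unweighted minus weighted) = -26.7825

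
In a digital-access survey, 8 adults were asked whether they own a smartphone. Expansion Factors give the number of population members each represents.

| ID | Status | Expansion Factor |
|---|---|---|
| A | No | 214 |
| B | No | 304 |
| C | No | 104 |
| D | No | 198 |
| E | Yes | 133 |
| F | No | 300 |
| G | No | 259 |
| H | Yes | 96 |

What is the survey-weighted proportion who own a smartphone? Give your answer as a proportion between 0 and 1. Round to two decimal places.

Sum of weights for 'Yes' = 133 + 96 = 229
Total weight = 214 + 304 + 104 + 198 + 133 + 300 + 259 + 96 = 1608
Weighted proportion = 229 / 1608 = 0.14241294

0.14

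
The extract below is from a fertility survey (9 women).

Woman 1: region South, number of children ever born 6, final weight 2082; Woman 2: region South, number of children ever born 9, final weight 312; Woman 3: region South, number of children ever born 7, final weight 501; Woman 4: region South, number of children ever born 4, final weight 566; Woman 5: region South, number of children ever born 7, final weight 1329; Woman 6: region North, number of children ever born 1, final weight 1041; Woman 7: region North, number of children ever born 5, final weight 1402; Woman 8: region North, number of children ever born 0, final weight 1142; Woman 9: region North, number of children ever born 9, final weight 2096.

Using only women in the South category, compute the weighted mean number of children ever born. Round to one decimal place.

6.3

South rows: 1, 2, 3, 4, 5
Weighted sum = 6×2082 + 9×312 + 7×501 + 4×566 + 7×1329
  = 30374
Sum of weights = 2082 + 312 + 501 + 566 + 1329 = 4790
Weighted mean = 30374 / 4790 = 6.3411273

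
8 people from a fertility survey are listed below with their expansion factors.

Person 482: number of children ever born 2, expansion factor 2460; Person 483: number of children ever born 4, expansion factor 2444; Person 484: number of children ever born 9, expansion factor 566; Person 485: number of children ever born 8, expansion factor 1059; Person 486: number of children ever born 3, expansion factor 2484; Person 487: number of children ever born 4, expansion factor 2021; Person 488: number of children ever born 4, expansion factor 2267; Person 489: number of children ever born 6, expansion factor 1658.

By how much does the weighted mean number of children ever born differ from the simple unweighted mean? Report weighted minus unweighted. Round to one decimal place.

Unweighted sum = 40
Unweighted mean = 40 / 8 = 5
Weighted sum = 2×2460 + 4×2444 + 9×566 + 8×1059 + 3×2484 + 4×2021 + 4×2267 + 6×1658
  = 4920 + 9776 + 5094 + 8472 + 7452 + 8084 + 9068 + 9948 = 62814
Sum of weights = 14959
Weighted mean = 62814 / 14959 = 4.1990775
Difference (weighted minus unweighted) = -0.80092252

-0.8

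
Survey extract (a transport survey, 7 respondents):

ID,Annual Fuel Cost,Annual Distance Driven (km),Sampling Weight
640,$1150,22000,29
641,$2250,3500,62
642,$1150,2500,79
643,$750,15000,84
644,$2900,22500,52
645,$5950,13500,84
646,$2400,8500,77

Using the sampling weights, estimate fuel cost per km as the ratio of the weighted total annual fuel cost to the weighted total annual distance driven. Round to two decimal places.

Σ wᵢ·y = 1162100
Σ wᵢ·x = 22000×29 + 3500×62 + 2500×79 + 15000×84 + 22500×52 + 13500×84 + 8500×77
  = 638000 + 217000 + 197500 + 1260000 + 1170000 + 1134000 + 654500 = 5271000
Ratio = 1162100 / 5271000 = 0.2204705

0.22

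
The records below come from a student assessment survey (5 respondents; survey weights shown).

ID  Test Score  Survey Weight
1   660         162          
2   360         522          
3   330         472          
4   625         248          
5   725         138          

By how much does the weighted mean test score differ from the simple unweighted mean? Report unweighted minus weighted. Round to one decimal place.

82.4

Unweighted sum = 2700
Unweighted mean = 2700 / 5 = 540
Weighted sum = 660×162 + 360×522 + 330×472 + 625×248 + 725×138
  = 106920 + 187920 + 155760 + 155000 + 100050 = 705650
Sum of weights = 162 + 522 + 472 + 248 + 138 = 1542
Weighted mean = 705650 / 1542 = 457.61997
Difference (unweighted minus weighted) = 82.380026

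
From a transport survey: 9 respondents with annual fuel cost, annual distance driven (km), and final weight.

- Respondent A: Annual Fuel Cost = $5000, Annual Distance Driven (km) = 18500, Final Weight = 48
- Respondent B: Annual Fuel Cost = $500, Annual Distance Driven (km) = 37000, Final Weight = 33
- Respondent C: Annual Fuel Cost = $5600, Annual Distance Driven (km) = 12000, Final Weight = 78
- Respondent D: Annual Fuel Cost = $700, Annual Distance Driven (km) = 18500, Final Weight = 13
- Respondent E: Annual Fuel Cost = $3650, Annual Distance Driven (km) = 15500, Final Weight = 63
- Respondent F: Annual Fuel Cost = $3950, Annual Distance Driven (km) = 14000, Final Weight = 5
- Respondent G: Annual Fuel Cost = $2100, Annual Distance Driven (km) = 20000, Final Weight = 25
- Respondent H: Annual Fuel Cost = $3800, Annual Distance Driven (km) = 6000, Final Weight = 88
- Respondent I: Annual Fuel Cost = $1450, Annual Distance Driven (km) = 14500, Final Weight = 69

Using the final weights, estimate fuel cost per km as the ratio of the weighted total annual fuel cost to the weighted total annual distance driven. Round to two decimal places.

Σ wᵢ·y = 5000×48 + 500×33 + 5600×78 + 700×13 + 3650×63 + 3950×5 + 2100×25 + 3800×88 + 1450×69
  = 240000 + 16500 + 436800 + 9100 + 229950 + 19750 + 52500 + 334400 + 100050 = 1439050
Σ wᵢ·x = 18500×48 + 37000×33 + 12000×78 + 18500×13 + 15500×63 + 14000×5 + 20000×25 + 6000×88 + 14500×69
  = 6360500
Ratio = 1439050 / 6360500 = 0.22624794

0.23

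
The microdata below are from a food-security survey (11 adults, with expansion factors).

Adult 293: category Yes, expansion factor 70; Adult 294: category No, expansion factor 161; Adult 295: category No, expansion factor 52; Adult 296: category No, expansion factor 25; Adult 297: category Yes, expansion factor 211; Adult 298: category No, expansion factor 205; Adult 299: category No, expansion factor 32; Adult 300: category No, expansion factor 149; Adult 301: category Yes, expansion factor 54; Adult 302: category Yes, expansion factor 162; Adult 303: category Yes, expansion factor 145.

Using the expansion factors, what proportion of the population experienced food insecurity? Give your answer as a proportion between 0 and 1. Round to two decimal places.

Sum of weights for 'Yes' = 70 + 211 + 54 + 162 + 145 = 642
Total weight = 1266
Weighted proportion = 642 / 1266 = 0.507109

0.51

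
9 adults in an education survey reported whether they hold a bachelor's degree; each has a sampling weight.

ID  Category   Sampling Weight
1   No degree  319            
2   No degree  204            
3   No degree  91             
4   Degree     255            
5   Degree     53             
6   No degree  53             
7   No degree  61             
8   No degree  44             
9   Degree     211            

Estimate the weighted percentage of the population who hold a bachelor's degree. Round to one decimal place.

40.2

Sum of weights for 'Degree' = 255 + 53 + 211 = 519
Total weight = 1291
Weighted proportion = 519 / 1291 = 0.40201394 → 40.201394%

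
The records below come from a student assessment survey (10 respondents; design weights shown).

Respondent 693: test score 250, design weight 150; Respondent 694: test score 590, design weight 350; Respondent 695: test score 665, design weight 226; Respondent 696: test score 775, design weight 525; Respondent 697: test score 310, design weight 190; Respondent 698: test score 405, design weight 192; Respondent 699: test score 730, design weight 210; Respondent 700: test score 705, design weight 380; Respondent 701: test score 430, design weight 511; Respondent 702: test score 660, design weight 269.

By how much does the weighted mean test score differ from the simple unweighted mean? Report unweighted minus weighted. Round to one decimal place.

Unweighted sum = 250 + 590 + 665 + 775 + 310 + 405 + 730 + 705 + 430 + 660 = 5520
Unweighted mean = 5520 / 10 = 552
Weighted sum = 1756295
Sum of weights = 150 + 350 + 226 + 525 + 190 + 192 + 210 + 380 + 511 + 269 = 3003
Weighted mean = 1756295 / 3003 = 584.84682
Difference (unweighted minus weighted) = -32.84682

-32.8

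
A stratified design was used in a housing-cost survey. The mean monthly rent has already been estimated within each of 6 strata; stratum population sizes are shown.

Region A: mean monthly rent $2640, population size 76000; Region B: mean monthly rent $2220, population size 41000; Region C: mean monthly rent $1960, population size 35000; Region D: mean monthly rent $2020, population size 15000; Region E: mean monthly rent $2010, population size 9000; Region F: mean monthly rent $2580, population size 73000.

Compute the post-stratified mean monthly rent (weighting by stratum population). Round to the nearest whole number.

2398

Σ Nₕ·x̄ₕ = 2640×76000 + 2220×41000 + 1960×35000 + 2020×15000 + 2010×9000 + 2580×73000
  = 596990000
Σ Nₕ = 249000
Overall mean = 596990000 / 249000 = 2397.5502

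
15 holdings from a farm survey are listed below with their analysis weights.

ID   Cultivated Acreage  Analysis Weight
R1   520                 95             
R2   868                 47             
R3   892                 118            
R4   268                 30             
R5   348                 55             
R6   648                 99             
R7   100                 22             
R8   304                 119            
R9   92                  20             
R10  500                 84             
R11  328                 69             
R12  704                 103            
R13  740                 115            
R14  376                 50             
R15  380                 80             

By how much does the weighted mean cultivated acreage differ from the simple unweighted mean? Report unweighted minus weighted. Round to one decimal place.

Unweighted sum = 7068
Unweighted mean = 7068 / 15 = 471.2
Weighted sum = 598444
Sum of weights = 1106
Weighted mean = 598444 / 1106 = 541.08861
Difference (unweighted minus weighted) = -69.888608

-69.9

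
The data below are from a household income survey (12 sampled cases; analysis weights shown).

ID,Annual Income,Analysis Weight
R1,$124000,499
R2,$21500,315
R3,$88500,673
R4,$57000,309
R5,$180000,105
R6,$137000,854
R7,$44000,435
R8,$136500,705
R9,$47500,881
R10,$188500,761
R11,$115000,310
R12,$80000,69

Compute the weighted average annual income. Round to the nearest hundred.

105400

Weighted sum = 124000×499 + 21500×315 + 88500×673 + 57000×309 + 180000×105 + 137000×854 + 44000×435 + 136500×705 + 47500×881 + 188500×761 + 115000×310 + 80000×69
  = 623558500
Sum of weights = 499 + 315 + 673 + 309 + 105 + 854 + 435 + 705 + 881 + 761 + 310 + 69 = 5916
Weighted mean = 623558500 / 5916 = 105402.05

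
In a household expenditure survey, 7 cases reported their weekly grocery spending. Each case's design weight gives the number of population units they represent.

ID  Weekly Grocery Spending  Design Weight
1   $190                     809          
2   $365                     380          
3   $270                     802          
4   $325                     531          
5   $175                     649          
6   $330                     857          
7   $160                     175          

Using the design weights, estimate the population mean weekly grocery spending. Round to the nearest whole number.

Weighted sum = 1105910
Sum of weights = 809 + 380 + 802 + 531 + 649 + 857 + 175 = 4203
Weighted mean = 1105910 / 4203 = 263.12396

263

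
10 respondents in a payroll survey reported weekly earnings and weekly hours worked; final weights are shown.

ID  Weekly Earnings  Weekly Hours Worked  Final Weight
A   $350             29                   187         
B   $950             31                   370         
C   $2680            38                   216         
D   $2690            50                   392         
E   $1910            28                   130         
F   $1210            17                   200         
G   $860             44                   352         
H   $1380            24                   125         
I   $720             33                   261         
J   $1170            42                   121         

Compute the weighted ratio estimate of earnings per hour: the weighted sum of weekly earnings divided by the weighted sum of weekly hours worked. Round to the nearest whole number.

40

Σ wᵢ·y = 350×187 + 950×370 + 2680×216 + 2690×392 + 1910×130 + 1210×200 + 860×352 + 1380×125 + 720×261 + 1170×121
  = 3345320
Σ wᵢ·x = 83924
Ratio = 3345320 / 83924 = 39.861303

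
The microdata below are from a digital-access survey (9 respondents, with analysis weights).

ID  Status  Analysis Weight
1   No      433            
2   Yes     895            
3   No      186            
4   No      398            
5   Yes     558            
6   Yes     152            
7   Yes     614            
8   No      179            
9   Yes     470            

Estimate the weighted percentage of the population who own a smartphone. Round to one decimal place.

Sum of weights for 'Yes' = 895 + 558 + 152 + 614 + 470 = 2689
Total weight = 433 + 895 + 186 + 398 + 558 + 152 + 614 + 179 + 470 = 3885
Weighted proportion = 2689 / 3885 = 0.69214929 → 69.214929%

69.2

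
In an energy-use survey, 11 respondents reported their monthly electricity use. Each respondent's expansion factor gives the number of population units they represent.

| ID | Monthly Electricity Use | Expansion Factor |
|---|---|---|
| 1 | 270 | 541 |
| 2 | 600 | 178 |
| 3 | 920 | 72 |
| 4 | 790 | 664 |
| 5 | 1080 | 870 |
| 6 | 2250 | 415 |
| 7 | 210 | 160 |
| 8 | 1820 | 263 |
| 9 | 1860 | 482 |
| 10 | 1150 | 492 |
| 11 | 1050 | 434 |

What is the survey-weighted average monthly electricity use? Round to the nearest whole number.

Weighted sum = 5147300
Sum of weights = 541 + 178 + 72 + 664 + 870 + 415 + 160 + 263 + 482 + 492 + 434 = 4571
Weighted mean = 5147300 / 4571 = 1126.0774

1126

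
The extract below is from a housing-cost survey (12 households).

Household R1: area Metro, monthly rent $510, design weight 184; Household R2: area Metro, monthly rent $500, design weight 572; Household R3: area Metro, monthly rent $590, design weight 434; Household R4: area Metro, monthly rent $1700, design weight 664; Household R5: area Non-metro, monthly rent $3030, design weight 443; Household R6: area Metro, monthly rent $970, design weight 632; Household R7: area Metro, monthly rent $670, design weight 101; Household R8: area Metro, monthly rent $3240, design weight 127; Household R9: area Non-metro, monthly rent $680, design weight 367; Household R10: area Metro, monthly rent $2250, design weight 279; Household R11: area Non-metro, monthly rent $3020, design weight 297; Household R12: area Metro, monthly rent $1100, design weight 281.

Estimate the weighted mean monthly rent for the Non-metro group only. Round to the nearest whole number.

2248

Non-metro rows: R5, R9, R11
Weighted sum = 3030×443 + 680×367 + 3020×297
  = 1342290 + 249560 + 896940 = 2488790
Sum of weights = 443 + 367 + 297 = 1107
Weighted mean = 2488790 / 1107 = 2248.2294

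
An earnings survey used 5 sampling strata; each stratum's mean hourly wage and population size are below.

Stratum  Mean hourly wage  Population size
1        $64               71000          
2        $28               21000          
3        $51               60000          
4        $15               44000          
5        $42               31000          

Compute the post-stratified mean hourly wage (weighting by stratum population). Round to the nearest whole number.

Σ Nₕ·x̄ₕ = 10154000
Σ Nₕ = 71000 + 21000 + 60000 + 44000 + 31000 = 227000
Overall mean = 10154000 / 227000 = 44.731278

45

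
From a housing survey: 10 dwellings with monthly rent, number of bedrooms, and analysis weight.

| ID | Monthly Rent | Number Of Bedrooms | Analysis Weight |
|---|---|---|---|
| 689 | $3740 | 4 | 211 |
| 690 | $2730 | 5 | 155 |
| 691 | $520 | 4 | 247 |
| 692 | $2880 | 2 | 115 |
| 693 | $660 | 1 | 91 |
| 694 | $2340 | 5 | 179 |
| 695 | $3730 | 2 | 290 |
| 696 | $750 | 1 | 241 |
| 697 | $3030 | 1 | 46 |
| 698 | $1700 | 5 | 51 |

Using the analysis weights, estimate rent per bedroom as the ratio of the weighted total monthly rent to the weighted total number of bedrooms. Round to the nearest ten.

740

Σ wᵢ·y = 3740×211 + 2730×155 + 520×247 + 2880×115 + 660×91 + 2340×179 + 3730×290 + 750×241 + 3030×46 + 1700×51
  = 789140 + 423150 + 128440 + 331200 + 60060 + 418860 + 1081700 + 180750 + 139380 + 86700 = 3639380
Σ wᵢ·x = 4×211 + 5×155 + 4×247 + 2×115 + 1×91 + 5×179 + 2×290 + 1×241 + 1×46 + 5×51
  = 844 + 775 + 988 + 230 + 91 + 895 + 580 + 241 + 46 + 255 = 4945
Ratio = 3639380 / 4945 = 735.97169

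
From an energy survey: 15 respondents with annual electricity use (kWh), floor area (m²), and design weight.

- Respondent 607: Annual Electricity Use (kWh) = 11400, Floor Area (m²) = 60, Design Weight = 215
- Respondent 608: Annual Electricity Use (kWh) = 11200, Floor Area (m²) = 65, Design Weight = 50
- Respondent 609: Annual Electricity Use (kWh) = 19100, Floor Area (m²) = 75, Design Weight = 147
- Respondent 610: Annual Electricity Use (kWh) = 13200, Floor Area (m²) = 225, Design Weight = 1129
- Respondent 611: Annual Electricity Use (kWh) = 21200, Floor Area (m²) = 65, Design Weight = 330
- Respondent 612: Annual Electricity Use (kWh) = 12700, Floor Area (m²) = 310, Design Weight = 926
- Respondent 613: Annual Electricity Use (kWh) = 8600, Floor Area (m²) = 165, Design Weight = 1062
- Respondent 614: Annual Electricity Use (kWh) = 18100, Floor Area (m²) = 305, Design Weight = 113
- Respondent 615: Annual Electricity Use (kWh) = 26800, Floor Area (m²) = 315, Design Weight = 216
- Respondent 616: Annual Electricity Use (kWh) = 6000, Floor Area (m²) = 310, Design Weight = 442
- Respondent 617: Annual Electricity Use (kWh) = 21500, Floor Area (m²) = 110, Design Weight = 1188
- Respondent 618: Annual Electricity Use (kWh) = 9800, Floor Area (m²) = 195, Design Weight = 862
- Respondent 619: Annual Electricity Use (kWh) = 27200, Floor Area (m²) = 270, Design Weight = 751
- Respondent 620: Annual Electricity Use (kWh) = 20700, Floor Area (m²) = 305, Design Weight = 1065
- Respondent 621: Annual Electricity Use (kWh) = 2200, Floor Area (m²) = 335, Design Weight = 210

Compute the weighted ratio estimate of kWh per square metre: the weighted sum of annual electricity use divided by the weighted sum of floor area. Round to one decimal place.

71.5

Σ wᵢ·y = 136021300
Σ wᵢ·x = 1901180
Ratio = 136021300 / 1901180 = 71.545724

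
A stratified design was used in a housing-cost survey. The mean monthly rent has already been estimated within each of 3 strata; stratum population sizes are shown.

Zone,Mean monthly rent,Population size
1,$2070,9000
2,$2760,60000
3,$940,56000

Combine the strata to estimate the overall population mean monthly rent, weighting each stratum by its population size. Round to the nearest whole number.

Σ Nₕ·x̄ₕ = 236870000
Σ Nₕ = 125000
Overall mean = 236870000 / 125000 = 1894.96

1895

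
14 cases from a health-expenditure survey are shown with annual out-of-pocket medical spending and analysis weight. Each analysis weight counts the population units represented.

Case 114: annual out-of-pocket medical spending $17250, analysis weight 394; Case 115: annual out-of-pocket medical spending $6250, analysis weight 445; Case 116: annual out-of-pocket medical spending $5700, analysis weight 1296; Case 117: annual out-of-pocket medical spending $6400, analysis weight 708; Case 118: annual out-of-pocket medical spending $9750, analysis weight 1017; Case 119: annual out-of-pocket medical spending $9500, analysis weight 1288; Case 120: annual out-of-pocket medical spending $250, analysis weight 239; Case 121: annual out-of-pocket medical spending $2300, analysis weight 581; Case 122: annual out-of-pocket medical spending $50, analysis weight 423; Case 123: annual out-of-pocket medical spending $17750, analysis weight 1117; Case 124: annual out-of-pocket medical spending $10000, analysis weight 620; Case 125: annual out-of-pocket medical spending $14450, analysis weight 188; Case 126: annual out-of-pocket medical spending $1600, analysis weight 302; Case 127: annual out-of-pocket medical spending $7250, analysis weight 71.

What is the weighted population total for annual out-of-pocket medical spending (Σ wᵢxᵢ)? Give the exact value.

Weighted total = 74806400

74806400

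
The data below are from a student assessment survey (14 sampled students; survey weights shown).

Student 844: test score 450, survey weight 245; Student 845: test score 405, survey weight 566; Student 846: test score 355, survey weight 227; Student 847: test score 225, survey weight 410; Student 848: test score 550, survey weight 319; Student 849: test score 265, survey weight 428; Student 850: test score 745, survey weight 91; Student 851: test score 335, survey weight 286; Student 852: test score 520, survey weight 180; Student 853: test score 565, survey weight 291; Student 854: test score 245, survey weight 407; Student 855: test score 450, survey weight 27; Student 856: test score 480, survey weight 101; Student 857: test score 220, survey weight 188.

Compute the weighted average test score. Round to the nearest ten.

380

Weighted sum = 1424510
Sum of weights = 3766
Weighted mean = 1424510 / 3766 = 378.25544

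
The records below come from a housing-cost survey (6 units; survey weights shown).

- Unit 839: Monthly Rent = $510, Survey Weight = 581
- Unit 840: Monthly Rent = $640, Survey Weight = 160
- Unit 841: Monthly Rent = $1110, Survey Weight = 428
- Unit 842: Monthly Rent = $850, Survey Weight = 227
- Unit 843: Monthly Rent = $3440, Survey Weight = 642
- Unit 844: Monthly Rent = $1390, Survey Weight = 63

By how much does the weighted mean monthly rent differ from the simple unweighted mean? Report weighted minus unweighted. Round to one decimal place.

277.2

Unweighted sum = 510 + 640 + 1110 + 850 + 3440 + 1390 = 7940
Unweighted mean = 7940 / 6 = 1323.3333
Weighted sum = 510×581 + 640×160 + 1110×428 + 850×227 + 3440×642 + 1390×63
  = 296310 + 102400 + 475080 + 192950 + 2208480 + 87570 = 3362790
Sum of weights = 581 + 160 + 428 + 227 + 642 + 63 = 2101
Weighted mean = 3362790 / 2101 = 1600.5664
Difference (weighted minus unweighted) = 277.23306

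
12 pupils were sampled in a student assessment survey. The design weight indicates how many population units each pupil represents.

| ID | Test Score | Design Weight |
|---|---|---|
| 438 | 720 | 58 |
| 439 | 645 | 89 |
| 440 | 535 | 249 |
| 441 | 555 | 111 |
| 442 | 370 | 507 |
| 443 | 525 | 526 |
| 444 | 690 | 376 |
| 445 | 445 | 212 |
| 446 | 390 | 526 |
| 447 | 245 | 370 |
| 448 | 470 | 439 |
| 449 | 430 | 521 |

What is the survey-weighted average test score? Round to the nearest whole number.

461

Weighted sum = 720×58 + 645×89 + 535×249 + 555×111 + 370×507 + 525×526 + 690×376 + 445×212 + 390×526 + 245×370 + 470×439 + 430×521
  = 41760 + 57405 + 133215 + 61605 + 187590 + 276150 + 259440 + 94340 + 205140 + 90650 + 206330 + 224030 = 1837655
Sum of weights = 3984
Weighted mean = 1837655 / 3984 = 461.25879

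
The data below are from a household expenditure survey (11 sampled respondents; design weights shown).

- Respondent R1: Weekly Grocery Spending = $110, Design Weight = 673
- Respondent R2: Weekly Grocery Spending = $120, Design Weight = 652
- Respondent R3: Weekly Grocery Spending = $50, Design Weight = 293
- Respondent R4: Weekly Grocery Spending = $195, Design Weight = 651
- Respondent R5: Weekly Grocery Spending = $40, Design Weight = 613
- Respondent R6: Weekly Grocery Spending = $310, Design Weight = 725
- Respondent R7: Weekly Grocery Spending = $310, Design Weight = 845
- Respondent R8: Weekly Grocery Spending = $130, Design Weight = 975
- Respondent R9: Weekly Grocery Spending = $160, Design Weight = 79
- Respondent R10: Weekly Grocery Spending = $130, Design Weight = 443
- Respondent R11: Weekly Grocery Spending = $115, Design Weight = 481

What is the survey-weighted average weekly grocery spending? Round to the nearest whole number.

164

Weighted sum = 110×673 + 120×652 + 50×293 + 195×651 + 40×613 + 310×725 + 310×845 + 130×975 + 160×79 + 130×443 + 115×481
  = 74030 + 78240 + 14650 + 126945 + 24520 + 224750 + 261950 + 126750 + 12640 + 57590 + 55315 = 1057380
Sum of weights = 673 + 652 + 293 + 651 + 613 + 725 + 845 + 975 + 79 + 443 + 481 = 6430
Weighted mean = 1057380 / 6430 = 164.44479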